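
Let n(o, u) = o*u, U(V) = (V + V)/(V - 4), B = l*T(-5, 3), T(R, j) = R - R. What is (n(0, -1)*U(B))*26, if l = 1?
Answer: 0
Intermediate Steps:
T(R, j) = 0
B = 0 (B = 1*0 = 0)
U(V) = 2*V/(-4 + V) (U(V) = (2*V)/(-4 + V) = 2*V/(-4 + V))
(n(0, -1)*U(B))*26 = ((0*(-1))*(2*0/(-4 + 0)))*26 = (0*(2*0/(-4)))*26 = (0*(2*0*(-¼)))*26 = (0*0)*26 = 0*26 = 0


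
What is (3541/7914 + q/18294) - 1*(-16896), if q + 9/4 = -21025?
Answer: 1630719703289/96519144 ≈ 16895.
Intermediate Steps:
q = -84109/4 (q = -9/4 - 21025 = -84109/4 ≈ -21027.)
(3541/7914 + q/18294) - 1*(-16896) = (3541/7914 - 84109/4/18294) - 1*(-16896) = (3541*(1/7914) - 84109/4*1/18294) + 16896 = (3541/7914 - 84109/73176) + 16896 = -67753735/96519144 + 16896 = 1630719703289/96519144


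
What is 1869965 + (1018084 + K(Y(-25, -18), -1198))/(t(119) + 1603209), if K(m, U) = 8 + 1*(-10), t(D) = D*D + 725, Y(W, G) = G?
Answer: 3025782034757/1618095 ≈ 1.8700e+6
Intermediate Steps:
t(D) = 725 + D² (t(D) = D² + 725 = 725 + D²)
K(m, U) = -2 (K(m, U) = 8 - 10 = -2)
1869965 + (1018084 + K(Y(-25, -18), -1198))/(t(119) + 1603209) = 1869965 + (1018084 - 2)/((725 + 119²) + 1603209) = 1869965 + 1018082/((725 + 14161) + 1603209) = 1869965 + 1018082/(14886 + 1603209) = 1869965 + 1018082/1618095 = 3025782034757/1618095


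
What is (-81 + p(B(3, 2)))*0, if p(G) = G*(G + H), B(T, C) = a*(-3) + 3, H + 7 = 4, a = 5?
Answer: 0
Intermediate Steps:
H = -3 (H = -7 + 4 = -3)
B(T, C) = -12 (B(T, C) = 5*(-3) + 3 = -15 + 3 = -12)
p(G) = G*(-3 + G) (p(G) = G*(G - 3) = G*(-3 + G))
(-81 + p(B(3, 2)))*0 = (-81 - 12*(-3 - 12))*0 = (-81 - 12*(-15))*0 = (-81 + 180)*0 = 99*0 = 0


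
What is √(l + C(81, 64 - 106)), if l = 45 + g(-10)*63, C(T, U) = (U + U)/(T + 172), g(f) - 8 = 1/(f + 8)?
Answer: √132413622/506 ≈ 22.741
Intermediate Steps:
g(f) = 8 + 1/(8 + f) (g(f) = 8 + 1/(f + 8) = 8 + 1/(8 + f))
C(T, U) = 2*U/(172 + T) (C(T, U) = (2*U)/(172 + T) = 2*U/(172 + T))
l = 1035/2 (l = 45 + ((65 + 8*(-10))/(8 - 10))*63 = 45 + ((65 - 80)/(-2))*63 = 45 - ½*(-15)*63 = 45 + (15/2)*63 = 45 + 945/2 = 1035/2 ≈ 517.50)
√(l + C(81, 64 - 106)) = √(1035/2 + 2*(64 - 106)/(172 + 81)) = √(1035/2 + 2*(-42)/253) = √(1035/2 + 2*(-42)*(1/253)) = √(1035/2 - 84/253) = √(261687/506) = √132413622/506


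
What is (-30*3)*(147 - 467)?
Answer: 28800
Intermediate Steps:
(-30*3)*(147 - 467) = -6*15*(-320) = -90*(-320) = 28800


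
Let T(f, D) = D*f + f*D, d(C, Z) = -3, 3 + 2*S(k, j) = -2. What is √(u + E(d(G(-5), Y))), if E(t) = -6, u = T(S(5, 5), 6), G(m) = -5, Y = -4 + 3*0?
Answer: 6*I ≈ 6.0*I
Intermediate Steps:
S(k, j) = -5/2 (S(k, j) = -3/2 + (½)*(-2) = -3/2 - 1 = -5/2)
Y = -4 (Y = -4 + 0 = -4)
T(f, D) = 2*D*f (T(f, D) = D*f + D*f = 2*D*f)
u = -30 (u = 2*6*(-5/2) = -30)
√(u + E(d(G(-5), Y))) = √(-30 - 6) = √(-36) = 6*I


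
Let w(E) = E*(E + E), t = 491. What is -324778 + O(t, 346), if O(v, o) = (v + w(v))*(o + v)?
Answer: 403655783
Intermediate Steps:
w(E) = 2*E² (w(E) = E*(2*E) = 2*E²)
O(v, o) = (o + v)*(v + 2*v²) (O(v, o) = (v + 2*v²)*(o + v) = (o + v)*(v + 2*v²))
-324778 + O(t, 346) = -324778 + 491*(346 + 491 + 2*491² + 2*346*491) = -324778 + 491*(346 + 491 + 2*241081 + 339772) = -324778 + 491*(346 + 491 + 482162 + 339772) = -324778 + 491*822771 = -324778 + 403980561 = 403655783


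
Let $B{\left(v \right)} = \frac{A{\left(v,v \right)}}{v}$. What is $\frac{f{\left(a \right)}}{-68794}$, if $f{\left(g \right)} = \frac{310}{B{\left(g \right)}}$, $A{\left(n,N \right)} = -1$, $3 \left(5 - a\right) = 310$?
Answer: $- \frac{775}{1749} \approx -0.44311$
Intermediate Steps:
$a = - \frac{295}{3}$ ($a = 5 - \frac{310}{3} = - \frac{295}{3} \approx -98.333$)
$B{\left(v \right)} = - \frac{1}{v}$
$f{\left(g \right)} = - 310 g$ ($f{\left(g \right)} = \frac{310}{\left(-1\right) \frac{1}{g}} = 310 \left(- g\right) = - 310 g$)
$\frac{f{\left(a \right)}}{-68794} = \frac{\left(-310\right) \left(- \frac{295}{3}\right)}{-68794} = \frac{91450}{3} \left(- \frac{1}{68794}\right) = - \frac{775}{1749}$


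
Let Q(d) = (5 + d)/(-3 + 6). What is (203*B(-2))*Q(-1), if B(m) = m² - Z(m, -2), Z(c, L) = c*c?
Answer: 0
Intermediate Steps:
Z(c, L) = c²
Q(d) = 5/3 + d/3 (Q(d) = (5 + d)/3 = (5 + d)*(⅓) = 5/3 + d/3)
B(m) = 0 (B(m) = m² - m² = 0)
(203*B(-2))*Q(-1) = (203*0)*(5/3 + (⅓)*(-1)) = 0*(5/3 - ⅓) = 0*(4/3) = 0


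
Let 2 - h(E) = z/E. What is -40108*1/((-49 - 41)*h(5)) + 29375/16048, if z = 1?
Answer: 324205967/1299888 ≈ 249.41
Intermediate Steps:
h(E) = 2 - 1/E
-40108*1/((-49 - 41)*h(5)) + 29375/16048 = -40108*1/((-49 - 41)*(2 - 1/5)) + 29375/16048 = -40108*(-1/(90*(2 - 1*⅕))) + 29375*(1/16048) = -40108*(-1/(90*(2 - ⅕))) + 29375/16048 = -40108/((9/5)*(-90)) + 29375/16048 = -40108/(-162) + 29375/16048 = -40108*(-1/162) + 29375/16048 = 20054/81 + 29375/16048 = 324205967/1299888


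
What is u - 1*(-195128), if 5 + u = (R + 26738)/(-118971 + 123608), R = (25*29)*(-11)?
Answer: 904804114/4637 ≈ 1.9513e+5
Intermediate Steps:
R = -7975 (R = 725*(-11) = -7975)
u = -4422/4637 (u = -5 + (-7975 + 26738)/(-118971 + 123608) = -5 + 18763/4637 = -4422/4637 ≈ -0.95363)
u - 1*(-195128) = -4422/4637 - 1*(-195128) = -4422/4637 + 195128 = 904804114/4637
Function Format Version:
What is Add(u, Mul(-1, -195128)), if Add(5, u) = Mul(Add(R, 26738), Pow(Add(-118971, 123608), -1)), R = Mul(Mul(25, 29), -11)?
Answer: Rational(904804114, 4637) ≈ 1.9513e+5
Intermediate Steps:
R = -7975 (R = Mul(725, -11) = -7975)
u = Rational(-4422, 4637) (u = Add(-5, Mul(Add(-7975, 26738), Pow(Add(-118971, 123608), -1))) = Add(-5, Mul(18763, Pow(4637, -1))) = Add(-5, Mul(18763, Rational(1, 4637))) = Add(-5, Rational(18763, 4637)) = Rational(-4422, 4637) ≈ -0.95363)
Add(u, Mul(-1, -195128)) = Add(Rational(-4422, 4637), Mul(-1, -195128)) = Add(Rational(-4422, 4637), 195128) = Rational(904804114, 4637)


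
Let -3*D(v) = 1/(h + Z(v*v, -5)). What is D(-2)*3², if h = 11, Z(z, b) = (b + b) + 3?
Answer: -¾ ≈ -0.75000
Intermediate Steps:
Z(z, b) = 3 + 2*b (Z(z, b) = 2*b + 3 = 3 + 2*b)
D(v) = -1/12 (D(v) = -1/(3*(11 + (3 + 2*(-5)))) = -1/(3*(11 + (3 - 10))) = -1/(3*(11 - 7)) = -⅓/4 = -⅓*¼ = -1/12)
D(-2)*3² = -1/12*3² = -1/12*9 = -¾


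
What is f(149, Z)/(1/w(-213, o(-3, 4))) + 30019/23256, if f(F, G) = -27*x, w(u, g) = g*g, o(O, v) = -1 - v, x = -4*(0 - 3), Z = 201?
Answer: -188343581/23256 ≈ -8098.7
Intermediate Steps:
x = 12 (x = -4*(-3) = 12)
w(u, g) = g**2
f(F, G) = -324 (f(F, G) = -27*12 = -324)
f(149, Z)/(1/w(-213, o(-3, 4))) + 30019/23256 = -324*(-1 - 1*4)**2 + 30019/23256 = -324*(-1 - 4)**2 + 30019*(1/23256) = -324*(-5)**2 + 30019/23256 = -324/(1/25) + 30019/23256 = -324/1/25 + 30019/23256 = -324*25 + 30019/23256 = -8100 + 30019/23256 = -188343581/23256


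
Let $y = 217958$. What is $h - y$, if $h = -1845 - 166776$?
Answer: $-386579$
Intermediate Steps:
$h = -168621$ ($h = -1845 - 166776 = -168621$)
$h - y = -168621 - 217958 = -386579$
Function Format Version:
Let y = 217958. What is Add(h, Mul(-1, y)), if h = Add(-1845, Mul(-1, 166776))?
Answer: -386579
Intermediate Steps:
h = -168621 (h = Add(-1845, -166776) = -168621)
Add(h, Mul(-1, y)) = Add(-168621, Mul(-1, 217958)) = Add(-168621, -217958) = -386579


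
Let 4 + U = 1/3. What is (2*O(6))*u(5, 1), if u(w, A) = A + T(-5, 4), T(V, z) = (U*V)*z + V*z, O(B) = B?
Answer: 652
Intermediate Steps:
U = -11/3 (U = -4 + 1/3 = -11/3 ≈ -3.6667)
T(V, z) = -8*V*z/3 (T(V, z) = (-11*V/3)*z + V*z = -11*V*z/3 + V*z = -8*V*z/3)
u(w, A) = 160/3 + A (u(w, A) = A - 8/3*(-5)*4 = A + 160/3 = 160/3 + A)
(2*O(6))*u(5, 1) = (2*6)*(160/3 + 1) = 12*(163/3) = 652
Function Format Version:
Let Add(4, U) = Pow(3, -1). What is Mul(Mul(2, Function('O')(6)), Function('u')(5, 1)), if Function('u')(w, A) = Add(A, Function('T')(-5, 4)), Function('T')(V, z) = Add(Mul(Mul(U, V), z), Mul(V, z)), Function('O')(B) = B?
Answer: 652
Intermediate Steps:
U = Rational(-11, 3) (U = Add(-4, Pow(3, -1)) = Add(-4, Rational(1, 3)) = Rational(-11, 3) ≈ -3.6667)
Function('T')(V, z) = Mul(Rational(-8, 3), V, z) (Function('T')(V, z) = Add(Mul(Mul(Rational(-11, 3), V), z), Mul(V, z)) = Add(Mul(Rational(-11, 3), V, z), Mul(V, z)) = Mul(Rational(-8, 3), V, z))
Function('u')(w, A) = Add(Rational(160, 3), A) (Function('u')(w, A) = Add(A, Mul(Rational(-8, 3), -5, 4)) = Add(A, Rational(160, 3)) = Add(Rational(160, 3), A))
Mul(Mul(2, Function('O')(6)), Function('u')(5, 1)) = Mul(Mul(2, 6), Add(Rational(160, 3), 1)) = Mul(12, Rational(163, 3)) = 652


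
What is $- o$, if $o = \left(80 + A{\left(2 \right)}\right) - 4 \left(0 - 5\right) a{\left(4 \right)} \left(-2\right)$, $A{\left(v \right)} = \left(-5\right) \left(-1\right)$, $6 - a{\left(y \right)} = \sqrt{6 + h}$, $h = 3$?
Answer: $10200$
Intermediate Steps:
$a{\left(y \right)} = 3$ ($a{\left(y \right)} = 6 - \sqrt{6 + 3} = 6 - \sqrt{9} = 6 - 3 = 3$)
$A{\left(v \right)} = 5$
$o = -10200$ ($o = \left(80 + 5\right) - 4 \left(0 - 5\right) 3 \left(-2\right) = 85 \left(-4\right) \left(-5\right) 3 \left(-2\right) = 85 \cdot 20 \cdot 3 \left(-2\right) = 85 \cdot 60 \left(-2\right) = 85 \left(-120\right) = -10200$)
$- o = \left(-1\right) \left(-10200\right) = 10200$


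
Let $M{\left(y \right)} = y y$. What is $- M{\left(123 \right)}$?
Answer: $-15129$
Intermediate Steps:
$M{\left(y \right)} = y^{2}$
$- M{\left(123 \right)} = - 123^{2} = \left(-1\right) 15129 = -15129$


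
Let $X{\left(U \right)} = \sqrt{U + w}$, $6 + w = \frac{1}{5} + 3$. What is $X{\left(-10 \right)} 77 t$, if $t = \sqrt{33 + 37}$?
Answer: $616 i \sqrt{14} \approx 2304.9 i$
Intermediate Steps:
$w = - \frac{14}{5}$ ($w = -6 + \left(\frac{1}{5} + 3\right) = -6 + \frac{16}{5} = - \frac{14}{5} \approx -2.8$)
$X{\left(U \right)} = \sqrt{- \frac{14}{5} + U}$ ($X{\left(U \right)} = \sqrt{U - \frac{14}{5}} = \sqrt{- \frac{14}{5} + U}$)
$t = \sqrt{70} \approx 8.3666$
$X{\left(-10 \right)} 77 t = \frac{\sqrt{-70 + 25 \left(-10\right)}}{5} \cdot 77 \sqrt{70} = \frac{\sqrt{-70 - 250}}{5} \cdot 77 \sqrt{70} = \frac{\sqrt{-320}}{5} \cdot 77 \sqrt{70} = \frac{8 i \sqrt{5}}{5} \cdot 77 \sqrt{70} = \frac{616 i \sqrt{5}}{5} \sqrt{70} = 616 i \sqrt{14}$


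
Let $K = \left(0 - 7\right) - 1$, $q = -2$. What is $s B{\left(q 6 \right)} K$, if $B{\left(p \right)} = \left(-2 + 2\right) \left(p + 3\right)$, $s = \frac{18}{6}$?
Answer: $0$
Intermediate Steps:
$K = -8$ ($K = -7 - 1 = -8$)
$s = 3$ ($s = 18 \cdot \frac{1}{6} = 3$)
$B{\left(p \right)} = 0$ ($B{\left(p \right)} = 0 \left(3 + p\right) = 0$)
$s B{\left(q 6 \right)} K = 3 \cdot 0 \left(-8\right) = 0 \left(-8\right) = 0$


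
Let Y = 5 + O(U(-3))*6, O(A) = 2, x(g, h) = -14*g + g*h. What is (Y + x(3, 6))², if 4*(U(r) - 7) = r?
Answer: 49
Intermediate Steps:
U(r) = 7 + r/4
Y = 17 (Y = 5 + 2*6 = 5 + 12 = 17)
(Y + x(3, 6))² = (17 + 3*(-14 + 6))² = (17 + 3*(-8))² = (17 - 24)² = (-7)² = 49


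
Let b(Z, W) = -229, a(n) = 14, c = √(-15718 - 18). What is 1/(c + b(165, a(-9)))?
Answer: -229/68177 - 2*I*√3934/68177 ≈ -0.0033589 - 0.00184*I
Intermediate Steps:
c = 2*I*√3934 (c = √(-15736) = 2*I*√3934 ≈ 125.44*I)
1/(c + b(165, a(-9))) = 1/(2*I*√3934 - 229) = 1/(-229 + 2*I*√3934)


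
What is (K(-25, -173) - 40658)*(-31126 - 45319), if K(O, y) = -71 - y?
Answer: 3100303420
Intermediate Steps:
(K(-25, -173) - 40658)*(-31126 - 45319) = ((-71 - 1*(-173)) - 40658)*(-31126 - 45319) = ((-71 + 173) - 40658)*(-76445) = (102 - 40658)*(-76445) = -40556*(-76445) = 3100303420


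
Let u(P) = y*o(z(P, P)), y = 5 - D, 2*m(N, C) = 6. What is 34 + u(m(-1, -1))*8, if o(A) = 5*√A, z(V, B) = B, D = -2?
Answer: 34 + 280*√3 ≈ 518.97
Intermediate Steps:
m(N, C) = 3 (m(N, C) = (½)*6 = 3)
y = 7 (y = 5 - 1*(-2) = 5 + 2 = 7)
u(P) = 35*√P (u(P) = 7*(5*√P) = 35*√P)
34 + u(m(-1, -1))*8 = 34 + (35*√3)*8 = 34 + 280*√3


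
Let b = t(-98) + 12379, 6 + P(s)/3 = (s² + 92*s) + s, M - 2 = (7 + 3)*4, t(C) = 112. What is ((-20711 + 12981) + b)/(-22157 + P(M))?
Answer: -4761/5165 ≈ -0.92178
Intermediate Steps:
M = 42 (M = 2 + (7 + 3)*4 = 2 + 10*4 = 2 + 40 = 42)
P(s) = -18 + 3*s² + 279*s (P(s) = -18 + 3*((s² + 92*s) + s) = -18 + 3*(s² + 93*s) = -18 + (3*s² + 279*s) = -18 + 3*s² + 279*s)
b = 12491 (b = 112 + 12379 = 12491)
((-20711 + 12981) + b)/(-22157 + P(M)) = ((-20711 + 12981) + 12491)/(-22157 + (-18 + 3*42² + 279*42)) = (-7730 + 12491)/(-22157 + (-18 + 3*1764 + 11718)) = 4761/(-22157 + (-18 + 5292 + 11718)) = 4761/(-22157 + 16992) = 4761/(-5165) = 4761*(-1/5165) = -4761/5165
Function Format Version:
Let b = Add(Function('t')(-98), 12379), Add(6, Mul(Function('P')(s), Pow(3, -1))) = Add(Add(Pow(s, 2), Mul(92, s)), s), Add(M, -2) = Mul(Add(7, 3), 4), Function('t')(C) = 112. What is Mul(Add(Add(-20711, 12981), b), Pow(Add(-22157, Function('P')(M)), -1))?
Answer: Rational(-4761, 5165) ≈ -0.92178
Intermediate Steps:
M = 42 (M = Add(2, Mul(Add(7, 3), 4)) = Add(2, Mul(10, 4)) = Add(2, 40) = 42)
Function('P')(s) = Add(-18, Mul(3, Pow(s, 2)), Mul(279, s)) (Function('P')(s) = Add(-18, Mul(3, Add(Add(Pow(s, 2), Mul(92, s)), s))) = Add(-18, Mul(3, Add(Pow(s, 2), Mul(93, s)))) = Add(-18, Add(Mul(3, Pow(s, 2)), Mul(279, s))) = Add(-18, Mul(3, Pow(s, 2)), Mul(279, s)))
b = 12491 (b = Add(112, 12379) = 12491)
Mul(Add(Add(-20711, 12981), b), Pow(Add(-22157, Function('P')(M)), -1)) = Mul(Add(Add(-20711, 12981), 12491), Pow(Add(-22157, Add(-18, Mul(3, Pow(42, 2)), Mul(279, 42))), -1)) = Mul(Add(-7730, 12491), Pow(Add(-22157, Add(-18, Mul(3, 1764), 11718)), -1)) = Mul(4761, Pow(Add(-22157, Add(-18, 5292, 11718)), -1)) = Mul(4761, Pow(Add(-22157, 16992), -1)) = Mul(4761, Pow(-5165, -1)) = Mul(4761, Rational(-1, 5165)) = Rational(-4761, 5165)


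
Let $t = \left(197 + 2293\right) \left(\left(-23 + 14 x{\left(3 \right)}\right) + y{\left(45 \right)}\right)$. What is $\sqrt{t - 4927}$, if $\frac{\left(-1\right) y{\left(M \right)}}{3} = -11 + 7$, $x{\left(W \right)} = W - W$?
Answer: $i \sqrt{32317} \approx 179.77 i$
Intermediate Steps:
$x{\left(W \right)} = 0$
$y{\left(M \right)} = 12$ ($y{\left(M \right)} = - 3 \left(-11 + 7\right) = \left(-3\right) \left(-4\right) = 12$)
$t = -27390$ ($t = \left(197 + 2293\right) \left(\left(-23 + 14 \cdot 0\right) + 12\right) = 2490 \left(\left(-23 + 0\right) + 12\right) = 2490 \left(-23 + 12\right) = 2490 \left(-11\right) = -27390$)
$\sqrt{t - 4927} = \sqrt{-27390 - 4927} = \sqrt{-32317} = i \sqrt{32317}$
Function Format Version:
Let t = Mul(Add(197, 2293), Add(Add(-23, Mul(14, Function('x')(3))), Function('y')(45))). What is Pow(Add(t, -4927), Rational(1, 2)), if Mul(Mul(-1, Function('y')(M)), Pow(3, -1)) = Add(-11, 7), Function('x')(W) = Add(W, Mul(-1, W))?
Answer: Mul(I, Pow(32317, Rational(1, 2))) ≈ Mul(179.77, I)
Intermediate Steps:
Function('x')(W) = 0
Function('y')(M) = 12 (Function('y')(M) = Mul(-3, Add(-11, 7)) = Mul(-3, -4) = 12)
t = -27390 (t = Mul(Add(197, 2293), Add(Add(-23, Mul(14, 0)), 12)) = Mul(2490, Add(Add(-23, 0), 12)) = Mul(2490, Add(-23, 12)) = Mul(2490, -11) = -27390)
Pow(Add(t, -4927), Rational(1, 2)) = Pow(Add(-27390, -4927), Rational(1, 2)) = Pow(-32317, Rational(1, 2)) = Mul(I, Pow(32317, Rational(1, 2)))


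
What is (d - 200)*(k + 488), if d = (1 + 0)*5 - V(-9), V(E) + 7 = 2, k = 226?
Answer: -135660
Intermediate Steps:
V(E) = -5 (V(E) = -7 + 2 = -5)
d = 10 (d = (1 + 0)*5 - 1*(-5) = 1*5 + 5 = 5 + 5 = 10)
(d - 200)*(k + 488) = (10 - 200)*(226 + 488) = -190*714 = -135660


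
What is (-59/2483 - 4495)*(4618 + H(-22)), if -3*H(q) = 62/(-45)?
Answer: -6958883994848/335205 ≈ -2.0760e+7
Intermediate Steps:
H(q) = 62/135 (H(q) = -62/(3*(-45)) = -62*(-1)/(3*45) = -⅓*(-62/45) = 62/135)
(-59/2483 - 4495)*(4618 + H(-22)) = (-59/2483 - 4495)*(4618 + 62/135) = (-59*1/2483 - 4495)*(623492/135) = (-59/2483 - 4495)*(623492/135) = -11161144/2483*623492/135 = -6958883994848/335205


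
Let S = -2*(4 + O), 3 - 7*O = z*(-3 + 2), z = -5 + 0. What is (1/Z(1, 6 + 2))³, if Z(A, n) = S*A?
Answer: -343/140608 ≈ -0.0024394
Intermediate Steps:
z = -5
O = -2/7 (O = 3/7 - (-5)*(-3 + 2)/7 = 3/7 - (-5)*(-1)/7 = 3/7 - ⅐*5 = 3/7 - 5/7 = -2/7 ≈ -0.28571)
S = -52/7 (S = -2*(4 - 2/7) = -2*26/7 = -52/7 ≈ -7.4286)
Z(A, n) = -52*A/7
(1/Z(1, 6 + 2))³ = (1/(-52/7*1))³ = (1/(-52/7))³ = (-7/52)³ = -343/140608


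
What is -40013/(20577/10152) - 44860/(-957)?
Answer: -129273925604/6564063 ≈ -19694.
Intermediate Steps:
-40013/(20577/10152) - 44860/(-957) = -40013/(20577*(1/10152)) - 44860*(-1/957) = -40013/6859/3384 + 44860/957 = -40013*3384/6859 + 44860/957 = -135403992/6859 + 44860/957 = -129273925604/6564063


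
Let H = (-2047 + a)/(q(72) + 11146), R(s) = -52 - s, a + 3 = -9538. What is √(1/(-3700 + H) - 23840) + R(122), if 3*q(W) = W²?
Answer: -174 + I*√1503299424384791502/7940898 ≈ -174.0 + 154.4*I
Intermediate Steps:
a = -9541 (a = -3 - 9538 = -9541)
q(W) = W²/3
H = -5794/6437 (H = (-2047 - 9541)/((⅓)*72² + 11146) = -11588/((⅓)*5184 + 11146) = -11588/(1728 + 11146) = -11588/12874 = -11588*1/12874 = -5794/6437 ≈ -0.90011)
√(1/(-3700 + H) - 23840) + R(122) = √(1/(-3700 - 5794/6437) - 23840) + (-52 - 1*122) = √(1/(-23822694/6437) - 23840) + (-52 - 122) = √(-6437/23822694 - 23840) - 174 = √(-567933031397/23822694) - 174 = I*√1503299424384791502/7940898 - 174 = -174 + I*√1503299424384791502/7940898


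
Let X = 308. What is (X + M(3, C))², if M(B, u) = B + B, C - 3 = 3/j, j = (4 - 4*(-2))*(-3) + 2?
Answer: 98596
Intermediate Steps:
j = -34 (j = (4 + 8)*(-3) + 2 = 12*(-3) + 2 = -36 + 2 = -34)
C = 99/34 (C = 3 + 3/(-34) = 3 + 3*(-1/34) = 3 - 3/34 = 99/34 ≈ 2.9118)
M(B, u) = 2*B
(X + M(3, C))² = (308 + 2*3)² = (308 + 6)² = 314² = 98596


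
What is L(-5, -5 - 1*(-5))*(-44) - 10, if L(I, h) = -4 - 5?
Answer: 386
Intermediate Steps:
L(I, h) = -9
L(-5, -5 - 1*(-5))*(-44) - 10 = -9*(-44) - 10 = 396 - 10 = 386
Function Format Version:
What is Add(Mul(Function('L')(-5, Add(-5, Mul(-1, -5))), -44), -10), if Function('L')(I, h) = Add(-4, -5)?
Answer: 386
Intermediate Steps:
Function('L')(I, h) = -9
Add(Mul(Function('L')(-5, Add(-5, Mul(-1, -5))), -44), -10) = Add(Mul(-9, -44), -10) = Add(396, -10) = 386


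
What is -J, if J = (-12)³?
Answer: 1728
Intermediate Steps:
J = -1728
-J = -1*(-1728) = 1728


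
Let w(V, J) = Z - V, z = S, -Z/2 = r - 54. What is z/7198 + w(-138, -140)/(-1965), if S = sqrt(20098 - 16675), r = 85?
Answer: -76/1965 + sqrt(3423)/7198 ≈ -0.030549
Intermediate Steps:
Z = -62 (Z = -2*(85 - 54) = -2*31 = -62)
S = sqrt(3423) ≈ 58.506
z = sqrt(3423) ≈ 58.506
w(V, J) = -62 - V
z/7198 + w(-138, -140)/(-1965) = sqrt(3423)/7198 + (-62 - 1*(-138))/(-1965) = sqrt(3423)*(1/7198) + (-62 + 138)*(-1/1965) = sqrt(3423)/7198 + 76*(-1/1965) = sqrt(3423)/7198 - 76/1965 = -76/1965 + sqrt(3423)/7198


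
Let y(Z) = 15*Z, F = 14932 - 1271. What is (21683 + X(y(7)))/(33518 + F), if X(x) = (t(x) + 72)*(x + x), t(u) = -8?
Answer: 3193/4289 ≈ 0.74446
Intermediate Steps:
F = 13661
X(x) = 128*x (X(x) = (-8 + 72)*(x + x) = 64*(2*x) = 128*x)
(21683 + X(y(7)))/(33518 + F) = (21683 + 128*(15*7))/(33518 + 13661) = (21683 + 128*105)/47179 = (21683 + 13440)*(1/47179) = 35123*(1/47179) = 3193/4289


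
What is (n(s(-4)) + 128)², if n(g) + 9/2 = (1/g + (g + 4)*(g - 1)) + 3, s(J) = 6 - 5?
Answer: 65025/4 ≈ 16256.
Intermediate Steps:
s(J) = 1
n(g) = -3/2 + 1/g + (-1 + g)*(4 + g) (n(g) = -9/2 + ((1/g + (g + 4)*(g - 1)) + 3) = -9/2 + ((1/g + (4 + g)*(-1 + g)) + 3) = -9/2 + ((1/g + (-1 + g)*(4 + g)) + 3) = -9/2 + (3 + 1/g + (-1 + g)*(4 + g)) = -3/2 + 1/g + (-1 + g)*(4 + g))
(n(s(-4)) + 128)² = ((-11/2 + 1/1 + 1² + 3*1) + 128)² = ((-11/2 + 1 + 1 + 3) + 128)² = (-½ + 128)² = (255/2)² = 65025/4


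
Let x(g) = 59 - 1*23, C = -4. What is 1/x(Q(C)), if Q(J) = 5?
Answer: 1/36 ≈ 0.027778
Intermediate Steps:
x(g) = 36 (x(g) = 59 - 23 = 36)
1/x(Q(C)) = 1/36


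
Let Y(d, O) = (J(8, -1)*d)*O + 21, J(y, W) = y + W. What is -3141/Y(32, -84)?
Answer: 1047/6265 ≈ 0.16712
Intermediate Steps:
J(y, W) = W + y
Y(d, O) = 21 + 7*O*d (Y(d, O) = ((-1 + 8)*d)*O + 21 = (7*d)*O + 21 = 7*O*d + 21 = 21 + 7*O*d)
-3141/Y(32, -84) = -3141/(21 + 7*(-84)*32) = -3141/(21 - 18816) = -3141/(-18795) = -3141*(-1/18795) = 1047/6265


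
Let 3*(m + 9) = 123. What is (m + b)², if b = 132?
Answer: 26896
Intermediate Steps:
m = 32 (m = -9 + (⅓)*123 = -9 + 41 = 32)
(m + b)² = (32 + 132)² = 164² = 26896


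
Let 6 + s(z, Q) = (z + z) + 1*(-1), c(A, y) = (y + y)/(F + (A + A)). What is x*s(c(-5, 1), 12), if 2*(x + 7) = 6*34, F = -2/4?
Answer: -14725/21 ≈ -701.19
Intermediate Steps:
F = -1/2 (F = -2*1/4 = -1/2 ≈ -0.50000)
c(A, y) = 2*y/(-1/2 + 2*A) (c(A, y) = (y + y)/(-1/2 + (A + A)) = (2*y)/(-1/2 + 2*A) = 2*y/(-1/2 + 2*A))
x = 95 (x = -7 + (6*34)/2 = -7 + (1/2)*204 = -7 + 102 = 95)
s(z, Q) = -7 + 2*z (s(z, Q) = -6 + ((z + z) + 1*(-1)) = -6 + (2*z - 1) = -6 + (-1 + 2*z) = -7 + 2*z)
x*s(c(-5, 1), 12) = 95*(-7 + 2*(4*1/(-1 + 4*(-5)))) = 95*(-7 + 2*(4*1/(-1 - 20))) = 95*(-7 + 2*(4*1/(-21))) = 95*(-7 + 2*(4*1*(-1/21))) = 95*(-7 + 2*(-4/21)) = 95*(-7 - 8/21) = 95*(-155/21) = -14725/21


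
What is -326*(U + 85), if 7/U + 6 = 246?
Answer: -3326341/120 ≈ -27720.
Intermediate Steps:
U = 7/240 (U = 7/(-6 + 246) = 7/240 ≈ 0.029167)
-326*(U + 85) = -326*(7/240 + 85) = -326*20407/240 = -3326341/120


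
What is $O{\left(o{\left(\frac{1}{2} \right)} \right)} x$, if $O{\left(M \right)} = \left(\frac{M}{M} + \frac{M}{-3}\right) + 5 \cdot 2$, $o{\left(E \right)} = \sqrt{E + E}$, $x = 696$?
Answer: $7424$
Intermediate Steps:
$o{\left(E \right)} = \sqrt{2} \sqrt{E}$ ($o{\left(E \right)} = \sqrt{2 E} = \sqrt{2} \sqrt{E}$)
$O{\left(M \right)} = 11 - \frac{M}{3}$ ($O{\left(M \right)} = \left(1 + M \left(- \frac{1}{3}\right)\right) + 10 = \left(1 - \frac{M}{3}\right) + 10 = 11 - \frac{M}{3}$)
$O{\left(o{\left(\frac{1}{2} \right)} \right)} x = \left(11 - \frac{\sqrt{2} \sqrt{\frac{1}{2}}}{3}\right) 696 = \left(11 - \frac{\sqrt{2} \frac{\sqrt{2}}{2}}{3}\right) 696 = \left(11 - \frac{1}{3}\right) 696 = \frac{32}{3} \cdot 696 = 7424$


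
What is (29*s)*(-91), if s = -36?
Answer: 95004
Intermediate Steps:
(29*s)*(-91) = (29*(-36))*(-91) = -1044*(-91) = 95004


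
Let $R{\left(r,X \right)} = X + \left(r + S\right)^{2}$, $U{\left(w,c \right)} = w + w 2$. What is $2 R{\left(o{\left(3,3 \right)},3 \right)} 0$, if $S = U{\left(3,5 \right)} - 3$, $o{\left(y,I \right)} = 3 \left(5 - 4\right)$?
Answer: $0$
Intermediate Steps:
$U{\left(w,c \right)} = 3 w$ ($U{\left(w,c \right)} = w + 2 w = 3 w$)
$o{\left(y,I \right)} = 3$ ($o{\left(y,I \right)} = 3 \cdot 1 = 3$)
$S = 6$ ($S = 3 \cdot 3 - 3 = 9 - 3 = 6$)
$R{\left(r,X \right)} = X + \left(6 + r\right)^{2}$ ($R{\left(r,X \right)} = X + \left(r + 6\right)^{2} = X + \left(6 + r\right)^{2}$)
$2 R{\left(o{\left(3,3 \right)},3 \right)} 0 = 2 \left(3 + \left(6 + 3\right)^{2}\right) 0 = 2 \left(3 + 9^{2}\right) 0 = 2 \left(3 + 81\right) 0 = 2 \cdot 84 \cdot 0 = 168 \cdot 0 = 0$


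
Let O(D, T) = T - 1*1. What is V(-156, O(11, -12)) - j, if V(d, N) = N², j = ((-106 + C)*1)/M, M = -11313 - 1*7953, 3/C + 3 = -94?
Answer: 315817253/1868802 ≈ 168.99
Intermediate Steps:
C = -3/97 (C = 3/(-3 - 94) = 3/(-97) = 3*(-1/97) = -3/97 ≈ -0.030928)
O(D, T) = -1 + T (O(D, T) = T - 1 = -1 + T)
M = -19266 (M = -11313 - 7953 = -19266)
j = 10285/1868802 (j = ((-106 - 3/97)*1)/(-19266) = -10285/97*1*(-1/19266) = -10285/97*(-1/19266) = 10285/1868802 ≈ 0.0055035)
V(-156, O(11, -12)) - j = (-1 - 12)² - 1*10285/1868802 = (-13)² - 10285/1868802 = 169 - 10285/1868802 = 315817253/1868802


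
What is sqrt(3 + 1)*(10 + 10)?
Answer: 40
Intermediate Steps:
sqrt(3 + 1)*(10 + 10) = sqrt(4)*20 = 2*20 = 40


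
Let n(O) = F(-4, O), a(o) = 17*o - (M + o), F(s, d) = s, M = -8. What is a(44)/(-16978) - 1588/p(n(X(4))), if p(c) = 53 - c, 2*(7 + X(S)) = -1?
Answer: -13500824/483873 ≈ -27.902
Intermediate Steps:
X(S) = -15/2 (X(S) = -7 + (1/2)*(-1) = -7 - 1/2 = -15/2)
a(o) = 8 + 16*o (a(o) = 17*o - (-8 + o) = 17*o + (8 - o) = 8 + 16*o)
n(O) = -4
a(44)/(-16978) - 1588/p(n(X(4))) = (8 + 16*44)/(-16978) - 1588/(53 - 1*(-4)) = (8 + 704)*(-1/16978) - 1588/(53 + 4) = 712*(-1/16978) - 1588/57 = -356/8489 - 1588*1/57 = -356/8489 - 1588/57 = -13500824/483873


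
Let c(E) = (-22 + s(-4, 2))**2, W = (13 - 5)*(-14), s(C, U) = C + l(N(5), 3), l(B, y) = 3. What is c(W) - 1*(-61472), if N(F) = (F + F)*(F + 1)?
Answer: 62001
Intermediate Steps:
N(F) = 2*F*(1 + F) (N(F) = (2*F)*(1 + F) = 2*F*(1 + F))
s(C, U) = 3 + C (s(C, U) = C + 3 = 3 + C)
W = -112 (W = 8*(-14) = -112)
c(E) = 529 (c(E) = (-22 + (3 - 4))**2 = (-22 - 1)**2 = (-23)**2 = 529)
c(W) - 1*(-61472) = 529 - 1*(-61472) = 529 + 61472 = 62001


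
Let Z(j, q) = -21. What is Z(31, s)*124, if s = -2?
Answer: -2604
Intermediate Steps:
Z(31, s)*124 = -21*124 = -2604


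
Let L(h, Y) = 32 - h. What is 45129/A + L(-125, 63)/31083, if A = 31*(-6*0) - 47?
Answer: -1402737328/1460901 ≈ -960.19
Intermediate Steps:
A = -47 (A = 31*0 - 47 = 0 - 47 = -47)
45129/A + L(-125, 63)/31083 = 45129/(-47) + (32 - 1*(-125))/31083 = 45129*(-1/47) + (32 + 125)*(1/31083) = -45129/47 + 157*(1/31083) = -45129/47 + 157/31083 = -1402737328/1460901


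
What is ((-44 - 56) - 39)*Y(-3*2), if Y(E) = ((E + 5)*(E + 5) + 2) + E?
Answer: 417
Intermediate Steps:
Y(E) = 2 + E + (5 + E)² (Y(E) = ((5 + E)*(5 + E) + 2) + E = ((5 + E)² + 2) + E = (2 + (5 + E)²) + E = 2 + E + (5 + E)²)
((-44 - 56) - 39)*Y(-3*2) = ((-44 - 56) - 39)*(2 - 3*2 + (5 - 3*2)²) = (-100 - 39)*(2 - 6 + (5 - 6)²) = -139*(2 - 6 + (-1)²) = -139*(2 - 6 + 1) = -139*(-3) = 417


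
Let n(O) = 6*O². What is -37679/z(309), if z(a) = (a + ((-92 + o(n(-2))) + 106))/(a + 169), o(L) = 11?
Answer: -9005281/167 ≈ -53924.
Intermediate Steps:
z(a) = (25 + a)/(169 + a) (z(a) = (a + ((-92 + 11) + 106))/(a + 169) = (a + (-81 + 106))/(169 + a) = (a + 25)/(169 + a) = (25 + a)/(169 + a))
-37679/z(309) = -37679*(169 + 309)/(25 + 309) = -37679/(334/478) = -37679/((1/478)*334) = -37679/167/239 = -37679*239/167 = -9005281/167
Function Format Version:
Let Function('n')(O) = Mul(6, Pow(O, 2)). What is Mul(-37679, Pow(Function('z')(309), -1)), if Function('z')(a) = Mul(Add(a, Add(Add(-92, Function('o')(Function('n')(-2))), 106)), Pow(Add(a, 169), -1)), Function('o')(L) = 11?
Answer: Rational(-9005281, 167) ≈ -53924.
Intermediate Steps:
Function('z')(a) = Mul(Pow(Add(169, a), -1), Add(25, a)) (Function('z')(a) = Mul(Add(a, Add(Add(-92, 11), 106)), Pow(Add(a, 169), -1)) = Mul(Add(a, Add(-81, 106)), Pow(Add(169, a), -1)) = Mul(Add(a, 25), Pow(Add(169, a), -1)) = Mul(Add(25, a), Pow(Add(169, a), -1)) = Mul(Pow(Add(169, a), -1), Add(25, a)))
Mul(-37679, Pow(Function('z')(309), -1)) = Mul(-37679, Pow(Mul(Pow(Add(169, 309), -1), Add(25, 309)), -1)) = Mul(-37679, Pow(Mul(Pow(478, -1), 334), -1)) = Mul(-37679, Pow(Mul(Rational(1, 478), 334), -1)) = Mul(-37679, Pow(Rational(167, 239), -1)) = Mul(-37679, Rational(239, 167)) = Rational(-9005281, 167)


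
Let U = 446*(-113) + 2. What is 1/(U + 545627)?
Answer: 1/495231 ≈ 2.0193e-6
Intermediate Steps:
U = -50396 (U = -50398 + 2 = -50396)
1/(U + 545627) = 1/(-50396 + 545627) = 1/495231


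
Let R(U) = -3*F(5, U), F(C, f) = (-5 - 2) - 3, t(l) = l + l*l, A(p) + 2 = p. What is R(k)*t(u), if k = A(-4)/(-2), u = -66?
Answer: 128700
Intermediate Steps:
A(p) = -2 + p
t(l) = l + l²
F(C, f) = -10 (F(C, f) = -7 - 3 = -10)
k = 3 (k = (-2 - 4)/(-2) = -6*(-½) = 3)
R(U) = 30 (R(U) = -3*(-10) = 30)
R(k)*t(u) = 30*(-66*(1 - 66)) = 30*(-66*(-65)) = 30*4290 = 128700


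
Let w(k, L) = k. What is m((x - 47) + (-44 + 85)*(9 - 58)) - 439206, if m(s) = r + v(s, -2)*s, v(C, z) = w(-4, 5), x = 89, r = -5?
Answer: -431343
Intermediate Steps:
v(C, z) = -4
m(s) = -5 - 4*s
m((x - 47) + (-44 + 85)*(9 - 58)) - 439206 = (-5 - 4*((89 - 47) + (-44 + 85)*(9 - 58))) - 439206 = (-5 - 4*(42 + 41*(-49))) - 439206 = (-5 - 4*(42 - 2009)) - 439206 = (-5 - 4*(-1967)) - 439206 = (-5 + 7868) - 439206 = 7863 - 439206 = -431343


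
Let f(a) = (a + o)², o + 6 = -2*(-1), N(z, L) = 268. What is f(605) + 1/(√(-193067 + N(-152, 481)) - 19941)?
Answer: 143698862152339/397836280 - I*√192799/397836280 ≈ 3.612e+5 - 1.1037e-6*I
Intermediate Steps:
o = -4 (o = -6 - 2*(-1) = -6 + 2 = -4)
f(a) = (-4 + a)² (f(a) = (a - 4)² = (-4 + a)²)
f(605) + 1/(√(-193067 + N(-152, 481)) - 19941) = (-4 + 605)² + 1/(√(-193067 + 268) - 19941) = 601² + 1/(√(-192799) - 19941) = 361201 + 1/(I*√192799 - 19941) = 361201 + 1/(-19941 + I*√192799)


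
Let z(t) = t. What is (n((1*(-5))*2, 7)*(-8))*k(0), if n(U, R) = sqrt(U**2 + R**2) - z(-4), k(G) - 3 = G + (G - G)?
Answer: -96 - 24*sqrt(149) ≈ -388.96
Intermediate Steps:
k(G) = 3 + G (k(G) = 3 + (G + (G - G)) = 3 + (G + 0) = 3 + G)
n(U, R) = 4 + sqrt(R**2 + U**2) (n(U, R) = sqrt(U**2 + R**2) - 1*(-4) = sqrt(R**2 + U**2) + 4 = 4 + sqrt(R**2 + U**2))
(n((1*(-5))*2, 7)*(-8))*k(0) = ((4 + sqrt(7**2 + ((1*(-5))*2)**2))*(-8))*(3 + 0) = ((4 + sqrt(49 + (-5*2)**2))*(-8))*3 = ((4 + sqrt(49 + (-10)**2))*(-8))*3 = ((4 + sqrt(49 + 100))*(-8))*3 = ((4 + sqrt(149))*(-8))*3 = (-32 - 8*sqrt(149))*3 = -96 - 24*sqrt(149)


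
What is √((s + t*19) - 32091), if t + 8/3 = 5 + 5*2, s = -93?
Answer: I*√287547/3 ≈ 178.74*I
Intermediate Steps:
t = 37/3 (t = -8/3 + (5 + 5*2) = -8/3 + (5 + 10) = -8/3 + 15 = 37/3 ≈ 12.333)
√((s + t*19) - 32091) = √((-93 + (37/3)*19) - 32091) = √((-93 + 703/3) - 32091) = √(424/3 - 32091) = √(-95849/3) = I*√287547/3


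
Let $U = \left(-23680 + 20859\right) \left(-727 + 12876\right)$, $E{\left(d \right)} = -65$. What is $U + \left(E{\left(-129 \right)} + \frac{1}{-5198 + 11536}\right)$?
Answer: $- \frac{217218433171}{6338} \approx -3.4272 \cdot 10^{7}$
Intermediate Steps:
$U = -34272329$ ($U = \left(-2821\right) 12149 = -34272329$)
$U + \left(E{\left(-129 \right)} + \frac{1}{-5198 + 11536}\right) = -34272329 - \left(65 - \frac{1}{-5198 + 11536}\right) = -34272329 - \left(65 - \frac{1}{6338}\right) = -34272329 + \left(-65 + \frac{1}{6338}\right) = -34272329 - \frac{411969}{6338} = - \frac{217218433171}{6338}$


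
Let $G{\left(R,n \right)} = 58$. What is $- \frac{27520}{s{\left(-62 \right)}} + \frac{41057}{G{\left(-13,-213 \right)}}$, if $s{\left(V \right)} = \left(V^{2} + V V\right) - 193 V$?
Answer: $\frac{402669059}{569966} \approx 706.48$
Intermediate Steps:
$s{\left(V \right)} = - 193 V + 2 V^{2}$ ($s{\left(V \right)} = \left(V^{2} + V^{2}\right) - 193 V = 2 V^{2} - 193 V = - 193 V + 2 V^{2}$)
$- \frac{27520}{s{\left(-62 \right)}} + \frac{41057}{G{\left(-13,-213 \right)}} = - \frac{27520}{\left(-62\right) \left(-193 + 2 \left(-62\right)\right)} + \frac{41057}{58} = - \frac{27520}{\left(-62\right) \left(-193 - 124\right)} + 41057 \cdot \frac{1}{58} = - \frac{27520}{\left(-62\right) \left(-317\right)} + \frac{41057}{58} = - \frac{27520}{19654} + \frac{41057}{58} = \left(-27520\right) \frac{1}{19654} + \frac{41057}{58} = - \frac{13760}{9827} + \frac{41057}{58} = \frac{402669059}{569966}$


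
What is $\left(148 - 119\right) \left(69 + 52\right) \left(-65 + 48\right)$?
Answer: $-59653$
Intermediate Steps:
$\left(148 - 119\right) \left(69 + 52\right) \left(-65 + 48\right) = 29 \cdot 121 \left(-17\right) = 29 \left(-2057\right) = -59653$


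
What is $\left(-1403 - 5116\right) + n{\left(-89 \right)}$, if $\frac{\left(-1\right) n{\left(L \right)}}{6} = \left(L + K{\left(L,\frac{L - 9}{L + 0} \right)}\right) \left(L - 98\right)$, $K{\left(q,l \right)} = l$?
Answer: $- \frac{9357597}{89} \approx -1.0514 \cdot 10^{5}$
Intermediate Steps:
$n{\left(L \right)} = - 6 \left(-98 + L\right) \left(L + \frac{-9 + L}{L}\right)$ ($n{\left(L \right)} = - 6 \left(L + \frac{L - 9}{L + 0}\right) \left(L - 98\right) = - 6 \left(L + \frac{-9 + L}{L}\right) \left(-98 + L\right) = - 6 \left(-98 + L\right) \left(L + \frac{-9 + L}{L}\right)$)
$\left(-1403 - 5116\right) + n{\left(-89 \right)} = \left(-1403 - 5116\right) + \left(642 - \frac{5292}{-89} - 6 \left(-89\right)^{2} + 582 \left(-89\right)\right) = \left(-1403 + \left(-14731 + 9615\right)\right) - \frac{8777406}{89} = \left(-1403 - 5116\right) + \left(642 + \frac{5292}{89} - 47526 - 51798\right) = -6519 - \frac{8777406}{89} = - \frac{9357597}{89}$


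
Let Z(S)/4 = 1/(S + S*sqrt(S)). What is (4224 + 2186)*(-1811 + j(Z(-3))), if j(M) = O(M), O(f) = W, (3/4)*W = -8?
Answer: -35030650/3 ≈ -1.1677e+7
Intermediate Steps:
W = -32/3 (W = (4/3)*(-8) = -32/3 ≈ -10.667)
Z(S) = 4/(S + S**(3/2)) (Z(S) = 4/(S + S*sqrt(S)) = 4/(S + S**(3/2)))
O(f) = -32/3
j(M) = -32/3
(4224 + 2186)*(-1811 + j(Z(-3))) = (4224 + 2186)*(-1811 - 32/3) = 6410*(-5465/3) = -35030650/3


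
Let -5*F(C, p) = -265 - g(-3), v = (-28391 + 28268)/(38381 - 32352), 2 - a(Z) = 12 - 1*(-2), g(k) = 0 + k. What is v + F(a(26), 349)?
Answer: 1578983/30145 ≈ 52.380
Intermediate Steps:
g(k) = k
a(Z) = -12 (a(Z) = 2 - (12 - 1*(-2)) = 2 - (12 + 2) = 2 - 1*14 = 2 - 14 = -12)
v = -123/6029 ≈ -0.020401
F(C, p) = 262/5 (F(C, p) = -(-265 - 1*(-3))/5 = -(-265 + 3)/5 = -1/5*(-262) = 262/5)
v + F(a(26), 349) = -123/6029 + 262/5 = 1578983/30145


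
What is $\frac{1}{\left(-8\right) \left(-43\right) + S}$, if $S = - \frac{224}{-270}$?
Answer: $\frac{135}{46552} \approx 0.0029$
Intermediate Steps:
$S = \frac{112}{135}$ ($S = \left(-224\right) \left(- \frac{1}{270}\right) = \frac{112}{135} \approx 0.82963$)
$\frac{1}{\left(-8\right) \left(-43\right) + S} = \frac{1}{\left(-8\right) \left(-43\right) + \frac{112}{135}} = \frac{1}{344 + \frac{112}{135}} = \frac{1}{\frac{46552}{135}} = \frac{135}{46552}$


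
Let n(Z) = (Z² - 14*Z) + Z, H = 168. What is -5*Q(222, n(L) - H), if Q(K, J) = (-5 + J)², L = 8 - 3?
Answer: -226845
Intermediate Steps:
L = 5
n(Z) = Z² - 13*Z
-5*Q(222, n(L) - H) = -5*(-5 + (5*(-13 + 5) - 1*168))² = -5*(-5 + (5*(-8) - 168))² = -5*(-5 + (-40 - 168))² = -5*(-5 - 208)² = -5*(-213)² = -5*45369 = -226845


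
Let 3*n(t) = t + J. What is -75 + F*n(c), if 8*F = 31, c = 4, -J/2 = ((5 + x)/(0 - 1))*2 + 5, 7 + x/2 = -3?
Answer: -641/4 ≈ -160.25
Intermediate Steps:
x = -20 (x = -14 + 2*(-3) = -14 - 6 = -20)
J = -70 (J = -2*(((5 - 20)/(0 - 1))*2 + 5) = -2*(-15/(-1)*2 + 5) = -2*(-15*(-1)*2 + 5) = -2*(15*2 + 5) = -2*(30 + 5) = -2*35 = -70)
n(t) = -70/3 + t/3 (n(t) = (t - 70)/3 = (-70 + t)/3 = -70/3 + t/3)
F = 31/8 (F = (⅛)*31 = 31/8 ≈ 3.8750)
-75 + F*n(c) = -75 + 31*(-70/3 + (⅓)*4)/8 = -75 + 31*(-70/3 + 4/3)/8 = -75 + (31/8)*(-22) = -75 - 341/4 = -641/4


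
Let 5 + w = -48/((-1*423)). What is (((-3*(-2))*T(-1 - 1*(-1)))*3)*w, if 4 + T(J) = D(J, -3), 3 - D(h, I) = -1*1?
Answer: 0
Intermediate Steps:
D(h, I) = 4 (D(h, I) = 3 - (-1) = 3 - 1*(-1) = 3 + 1 = 4)
T(J) = 0 (T(J) = -4 + 4 = 0)
w = -689/141 (w = -5 - 48/((-1*423)) = -5 - 48/(-423) = -5 - 48*(-1/423) = -5 + 16/141 = -689/141 ≈ -4.8865)
(((-3*(-2))*T(-1 - 1*(-1)))*3)*w = ((-3*(-2)*0)*3)*(-689/141) = ((6*0)*3)*(-689/141) = (0*3)*(-689/141) = 0*(-689/141) = 0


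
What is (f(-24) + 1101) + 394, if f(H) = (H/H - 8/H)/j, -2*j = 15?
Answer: 67267/45 ≈ 1494.8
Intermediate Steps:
j = -15/2 (j = -½*15 = -15/2 ≈ -7.5000)
f(H) = -2/15 + 16/(15*H) (f(H) = (H/H - 8/H)/(-15/2) = (1 - 8/H)*(-2/15) = -2/15 + 16/(15*H))
(f(-24) + 1101) + 394 = ((2/15)*(8 - 1*(-24))/(-24) + 1101) + 394 = ((2/15)*(-1/24)*(8 + 24) + 1101) + 394 = ((2/15)*(-1/24)*32 + 1101) + 394 = (-8/45 + 1101) + 394 = 49537/45 + 394 = 67267/45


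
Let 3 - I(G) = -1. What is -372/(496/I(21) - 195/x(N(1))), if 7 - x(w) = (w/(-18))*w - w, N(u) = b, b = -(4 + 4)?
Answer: -8556/1097 ≈ -7.7995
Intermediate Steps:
b = -8 (b = -1*8 = -8)
N(u) = -8
I(G) = 4 (I(G) = 3 - 1*(-1) = 3 + 1 = 4)
x(w) = 7 + w + w²/18 (x(w) = 7 - ((w/(-18))*w - w) = 7 - ((w*(-1/18))*w - w) = 7 - ((-w/18)*w - w) = 7 - (-w²/18 - w) = 7 - (-w - w²/18) = 7 + (w + w²/18) = 7 + w + w²/18)
-372/(496/I(21) - 195/x(N(1))) = -372/(496/4 - 195/(7 - 8 + (1/18)*(-8)²)) = -372/(496*(¼) - 195/(7 - 8 + (1/18)*64)) = -372/(124 - 195/(7 - 8 + 32/9)) = -372/(124 - 195/23/9) = -372/(124 - 195*9/23) = -372/(124 - 1755/23) = -372/1097/23 = -372*23/1097 = -8556/1097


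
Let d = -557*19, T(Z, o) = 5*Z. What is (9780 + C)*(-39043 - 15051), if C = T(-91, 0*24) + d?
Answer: 68050252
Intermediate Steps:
d = -10583
C = -11038 (C = 5*(-91) - 10583 = -455 - 10583 = -11038)
(9780 + C)*(-39043 - 15051) = (9780 - 11038)*(-39043 - 15051) = -1258*(-54094) = 68050252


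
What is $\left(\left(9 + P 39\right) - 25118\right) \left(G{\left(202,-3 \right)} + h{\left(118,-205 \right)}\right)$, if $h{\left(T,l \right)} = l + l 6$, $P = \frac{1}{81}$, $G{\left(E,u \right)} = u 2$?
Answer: $\frac{976897130}{27} \approx 3.6181 \cdot 10^{7}$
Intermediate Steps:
$G{\left(E,u \right)} = 2 u$
$P = \frac{1}{81} \approx 0.012346$
$h{\left(T,l \right)} = 7 l$ ($h{\left(T,l \right)} = l + 6 l = 7 l$)
$\left(\left(9 + P 39\right) - 25118\right) \left(G{\left(202,-3 \right)} + h{\left(118,-205 \right)}\right) = \left(\left(9 + \frac{1}{81} \cdot 39\right) - 25118\right) \left(2 \left(-3\right) + 7 \left(-205\right)\right) = \left(\left(9 + \frac{13}{27}\right) - 25118\right) \left(-6 - 1435\right) = \left(\frac{256}{27} - 25118\right) \left(-1441\right) = \left(- \frac{677930}{27}\right) \left(-1441\right) = \frac{976897130}{27}$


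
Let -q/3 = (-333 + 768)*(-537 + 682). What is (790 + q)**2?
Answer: 35507749225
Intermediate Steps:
q = -189225 (q = -3*(-333 + 768)*(-537 + 682) = -1305*145 = -3*63075 = -189225)
(790 + q)**2 = (790 - 189225)**2 = (-188435)**2 = 35507749225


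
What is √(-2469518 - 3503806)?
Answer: 2*I*√1493331 ≈ 2444.0*I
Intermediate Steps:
√(-2469518 - 3503806) = √(-5973324) = 2*I*√1493331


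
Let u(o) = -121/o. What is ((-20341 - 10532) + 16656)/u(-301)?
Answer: -4279317/121 ≈ -35366.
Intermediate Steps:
((-20341 - 10532) + 16656)/u(-301) = ((-20341 - 10532) + 16656)/((-121/(-301))) = (-30873 + 16656)/((-121*(-1/301))) = -14217/121/301 = -14217*301/121 = -4279317/121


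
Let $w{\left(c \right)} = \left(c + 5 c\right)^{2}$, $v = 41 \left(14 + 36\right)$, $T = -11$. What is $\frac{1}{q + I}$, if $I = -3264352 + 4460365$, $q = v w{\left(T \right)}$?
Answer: $\frac{1}{10125813} \approx 9.8757 \cdot 10^{-8}$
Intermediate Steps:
$v = 2050$ ($v = 41 \cdot 50 = 2050$)
$w{\left(c \right)} = 36 c^{2}$ ($w{\left(c \right)} = \left(6 c\right)^{2} = 36 c^{2}$)
$q = 8929800$ ($q = 2050 \cdot 36 \left(-11\right)^{2} = 2050 \cdot 36 \cdot 121 = 2050 \cdot 4356 = 8929800$)
$I = 1196013$
$\frac{1}{q + I} = \frac{1}{8929800 + 1196013} = \frac{1}{10125813}$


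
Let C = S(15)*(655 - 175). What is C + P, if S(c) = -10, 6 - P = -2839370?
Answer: 2834576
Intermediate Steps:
P = 2839376 (P = 6 - 1*(-2839370) = 6 + 2839370 = 2839376)
C = -4800 (C = -10*(655 - 175) = -10*480 = -4800)
C + P = -4800 + 2839376 = 2834576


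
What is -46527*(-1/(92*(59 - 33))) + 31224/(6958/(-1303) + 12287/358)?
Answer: 2728378378647/2487495448 ≈ 1096.8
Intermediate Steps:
-46527*(-1/(92*(59 - 33))) + 31224/(6958/(-1303) + 12287/358) = -46527/(26*(-92)) + 31224/(6958*(-1/1303) + 12287*(1/358)) = -46527/(-2392) + 31224/(-6958/1303 + 12287/358) = -46527*(-1/2392) + 31224/(13518997/466474) = 3579/184 + 31224*(466474/13518997) = 3579/184 + 14565184176/13518997 = 2728378378647/2487495448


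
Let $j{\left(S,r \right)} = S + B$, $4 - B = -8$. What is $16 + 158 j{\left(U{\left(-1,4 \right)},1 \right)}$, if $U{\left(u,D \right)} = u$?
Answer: $1754$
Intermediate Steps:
$B = 12$ ($B = 4 - -8 = 4 + 8 = 12$)
$j{\left(S,r \right)} = 12 + S$ ($j{\left(S,r \right)} = S + 12 = 12 + S$)
$16 + 158 j{\left(U{\left(-1,4 \right)},1 \right)} = 16 + 158 \left(12 - 1\right) = 16 + 158 \cdot 11 = 16 + 1738 = 1754$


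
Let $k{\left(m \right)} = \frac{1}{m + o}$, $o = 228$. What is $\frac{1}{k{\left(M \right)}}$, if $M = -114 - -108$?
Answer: $222$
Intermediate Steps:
$M = -6$ ($M = -114 + 108 = -6$)
$k{\left(m \right)} = \frac{1}{228 + m}$ ($k{\left(m \right)} = \frac{1}{m + 228} = \frac{1}{228 + m}$)
$\frac{1}{k{\left(M \right)}} = \frac{1}{\frac{1}{228 - 6}} = \frac{1}{\frac{1}{222}} = 222$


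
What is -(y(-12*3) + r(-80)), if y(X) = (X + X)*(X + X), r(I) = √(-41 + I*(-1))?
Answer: -5184 - √39 ≈ -5190.2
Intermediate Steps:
r(I) = √(-41 - I)
y(X) = 4*X² (y(X) = (2*X)*(2*X) = 4*X²)
-(y(-12*3) + r(-80)) = -(4*(-12*3)² + √(-41 - 1*(-80))) = -(4*(-36)² + √(-41 + 80)) = -(4*1296 + √39) = -(5184 + √39) = -5184 - √39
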